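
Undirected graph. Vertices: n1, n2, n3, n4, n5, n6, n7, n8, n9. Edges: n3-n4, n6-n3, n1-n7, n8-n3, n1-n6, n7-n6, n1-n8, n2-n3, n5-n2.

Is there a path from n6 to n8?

Explore from n6.
Distance 1: reach n1, n3, n7.
Distance 2: reach n2, n4, n8.
Found n8.

Yes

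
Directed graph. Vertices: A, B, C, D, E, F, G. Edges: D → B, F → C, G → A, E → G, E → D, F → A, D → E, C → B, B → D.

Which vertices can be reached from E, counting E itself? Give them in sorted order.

A, B, D, E, G

Start at E.
Its neighbours: D, G.
Then their neighbours: A, B.
Nothing further is reachable.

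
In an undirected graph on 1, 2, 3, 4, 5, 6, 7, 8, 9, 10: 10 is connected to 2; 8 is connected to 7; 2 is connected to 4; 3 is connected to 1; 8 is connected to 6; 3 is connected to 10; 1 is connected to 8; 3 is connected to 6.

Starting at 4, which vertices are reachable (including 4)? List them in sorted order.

1, 2, 3, 4, 6, 7, 8, 10

Start at 4.
Its neighbours: 2.
Then their neighbours: 10.
Then next layer: 3.
Then next layer: 1, 6.
Then next layer: 8.
Then next layer: 7.
Nothing further is reachable.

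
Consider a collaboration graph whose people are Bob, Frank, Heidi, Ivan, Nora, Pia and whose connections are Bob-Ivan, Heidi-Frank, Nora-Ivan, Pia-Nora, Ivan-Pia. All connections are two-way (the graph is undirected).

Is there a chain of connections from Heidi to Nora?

No

Explore from Heidi.
Distance 1: reach Frank.
The search is exhausted without reaching Nora; it lies in a different component.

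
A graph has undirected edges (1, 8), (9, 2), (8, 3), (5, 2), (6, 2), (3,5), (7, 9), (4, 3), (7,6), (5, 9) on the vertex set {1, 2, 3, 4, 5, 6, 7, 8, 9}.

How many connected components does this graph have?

1

From 1: component {1, 2, 3, 4, 5, 6, 7, 8, 9}.
That's 1 component.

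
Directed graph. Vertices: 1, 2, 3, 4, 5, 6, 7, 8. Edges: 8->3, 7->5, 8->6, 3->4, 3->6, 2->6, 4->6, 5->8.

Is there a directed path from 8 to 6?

Yes

Explore from 8.
Distance 1: reach 3, 6.
Found 6.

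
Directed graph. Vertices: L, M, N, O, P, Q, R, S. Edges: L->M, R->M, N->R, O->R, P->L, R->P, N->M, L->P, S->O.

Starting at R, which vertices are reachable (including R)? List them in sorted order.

L, M, P, R

Start at R.
Its neighbours: M, P.
Then their neighbours: L.
Nothing further is reachable.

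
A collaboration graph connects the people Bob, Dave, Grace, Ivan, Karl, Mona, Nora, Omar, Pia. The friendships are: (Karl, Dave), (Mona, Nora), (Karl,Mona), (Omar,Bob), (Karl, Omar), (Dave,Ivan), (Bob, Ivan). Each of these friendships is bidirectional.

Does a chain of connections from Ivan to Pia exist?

Explore from Ivan.
Distance 1: reach Bob, Dave.
Distance 2: reach Karl, Omar.
Distance 3: reach Mona.
Distance 4: reach Nora.
The search is exhausted without reaching Pia; it lies in a different component.

No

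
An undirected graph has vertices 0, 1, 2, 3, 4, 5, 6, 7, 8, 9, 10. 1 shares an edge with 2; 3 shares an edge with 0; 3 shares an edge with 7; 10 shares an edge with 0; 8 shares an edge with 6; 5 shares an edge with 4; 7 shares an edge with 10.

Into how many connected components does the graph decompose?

From 0: component {0, 3, 7, 10}.
From 1: component {1, 2}.
From 4: component {4, 5}.
From 6: component {6, 8}.
From 9: component {9}.
That's 5 components.

5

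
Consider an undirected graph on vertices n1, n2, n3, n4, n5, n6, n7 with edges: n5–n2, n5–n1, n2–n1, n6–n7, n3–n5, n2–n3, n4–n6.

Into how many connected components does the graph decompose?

2

From n1: component {n1, n2, n3, n5}.
From n4: component {n4, n6, n7}.
That's 2 components.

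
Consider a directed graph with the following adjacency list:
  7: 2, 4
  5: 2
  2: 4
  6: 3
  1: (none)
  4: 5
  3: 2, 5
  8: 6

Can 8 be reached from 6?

Explore from 6.
Distance 1: reach 3.
Distance 2: reach 2, 5.
Distance 3: reach 4.
The search from 6 is exhausted; no directed path reaches 8.

No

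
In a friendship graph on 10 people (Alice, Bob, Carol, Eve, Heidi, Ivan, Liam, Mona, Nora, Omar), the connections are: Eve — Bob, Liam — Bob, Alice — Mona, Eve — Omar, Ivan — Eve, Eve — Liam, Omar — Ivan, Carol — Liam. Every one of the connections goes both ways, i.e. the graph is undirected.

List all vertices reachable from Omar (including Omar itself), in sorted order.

Start at Omar.
Its neighbours: Eve, Ivan.
Then their neighbours: Bob, Liam.
Then next layer: Carol.
Nothing further is reachable.

Bob, Carol, Eve, Ivan, Liam, Omar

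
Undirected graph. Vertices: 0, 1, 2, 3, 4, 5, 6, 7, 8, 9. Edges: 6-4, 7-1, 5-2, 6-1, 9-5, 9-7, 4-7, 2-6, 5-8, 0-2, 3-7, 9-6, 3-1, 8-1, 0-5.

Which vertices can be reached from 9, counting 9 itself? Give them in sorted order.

0, 1, 2, 3, 4, 5, 6, 7, 8, 9

Start at 9.
Its neighbours: 5, 6, 7.
Then their neighbours: 0, 1, 2, 3, 4, 8.
Every vertex is now reached.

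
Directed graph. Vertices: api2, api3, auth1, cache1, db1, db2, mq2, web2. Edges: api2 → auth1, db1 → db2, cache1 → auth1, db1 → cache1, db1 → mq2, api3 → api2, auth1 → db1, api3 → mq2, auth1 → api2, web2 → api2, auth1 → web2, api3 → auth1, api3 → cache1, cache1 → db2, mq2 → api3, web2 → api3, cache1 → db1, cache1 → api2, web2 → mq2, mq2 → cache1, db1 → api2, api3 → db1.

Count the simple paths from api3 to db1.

11

api3→api2→auth1→db1
api3→api2→auth1→web2→mq2→cache1→db1
api3→auth1→db1
api3→auth1→web2→mq2→cache1→db1
api3→cache1→api2→auth1→db1
api3→cache1→auth1→db1
api3→cache1→db1
api3→db1
api3→mq2→cache1→api2→auth1→db1
api3→mq2→cache1→auth1→db1
api3→mq2→cache1→db1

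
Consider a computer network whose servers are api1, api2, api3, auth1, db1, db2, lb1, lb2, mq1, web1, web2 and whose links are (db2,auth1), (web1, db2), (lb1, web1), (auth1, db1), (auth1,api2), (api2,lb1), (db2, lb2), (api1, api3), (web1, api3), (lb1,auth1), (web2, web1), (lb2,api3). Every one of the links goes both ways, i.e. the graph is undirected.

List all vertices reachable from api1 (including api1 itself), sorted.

api1, api2, api3, auth1, db1, db2, lb1, lb2, web1, web2

Start at api1.
Its neighbours: api3.
Then their neighbours: lb2, web1.
Then next layer: db2, lb1, web2.
Then next layer: api2, auth1.
Then next layer: db1.
Nothing further is reachable.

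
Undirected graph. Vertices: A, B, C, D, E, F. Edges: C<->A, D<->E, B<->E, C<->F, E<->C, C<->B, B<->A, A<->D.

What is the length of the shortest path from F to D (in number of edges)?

3

Distance 0: F.
Distance 1: C.
Distance 2: A, B, E.
Distance 3: D — contains D.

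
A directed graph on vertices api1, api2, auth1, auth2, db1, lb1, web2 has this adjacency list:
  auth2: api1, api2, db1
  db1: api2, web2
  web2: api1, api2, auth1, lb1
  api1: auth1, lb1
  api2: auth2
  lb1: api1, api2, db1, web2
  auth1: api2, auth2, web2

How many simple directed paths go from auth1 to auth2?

7

auth1→api2→auth2
auth1→auth2
auth1→web2→api1→lb1→api2→auth2
auth1→web2→api1→lb1→db1→api2→auth2
auth1→web2→api2→auth2
auth1→web2→lb1→api2→auth2
auth1→web2→lb1→db1→api2→auth2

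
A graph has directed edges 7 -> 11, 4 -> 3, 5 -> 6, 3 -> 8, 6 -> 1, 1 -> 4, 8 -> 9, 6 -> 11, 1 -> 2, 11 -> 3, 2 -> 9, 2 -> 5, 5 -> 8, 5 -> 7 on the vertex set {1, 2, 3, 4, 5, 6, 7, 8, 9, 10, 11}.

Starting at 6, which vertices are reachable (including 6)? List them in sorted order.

1, 2, 3, 4, 5, 6, 7, 8, 9, 11

Start at 6.
Its neighbours: 1, 11.
Then their neighbours: 2, 3, 4.
Then next layer: 5, 8, 9.
Then next layer: 7.
Nothing further is reachable.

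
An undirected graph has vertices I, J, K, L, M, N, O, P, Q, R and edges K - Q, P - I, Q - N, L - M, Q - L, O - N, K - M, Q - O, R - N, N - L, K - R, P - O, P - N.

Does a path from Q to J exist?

No

Explore from Q.
Distance 1: reach K, L, N, O.
Distance 2: reach M, P, R.
Distance 3: reach I.
The search is exhausted without reaching J; it lies in a different component.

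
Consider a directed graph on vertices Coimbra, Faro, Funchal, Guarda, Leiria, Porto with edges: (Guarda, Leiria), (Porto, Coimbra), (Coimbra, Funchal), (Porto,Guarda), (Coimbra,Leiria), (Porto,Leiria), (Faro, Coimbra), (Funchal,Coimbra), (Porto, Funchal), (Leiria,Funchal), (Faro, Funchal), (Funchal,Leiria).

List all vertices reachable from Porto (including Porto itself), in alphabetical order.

Start at Porto.
Its neighbours: Coimbra, Funchal, Guarda, Leiria.
Nothing further is reachable.

Coimbra, Funchal, Guarda, Leiria, Porto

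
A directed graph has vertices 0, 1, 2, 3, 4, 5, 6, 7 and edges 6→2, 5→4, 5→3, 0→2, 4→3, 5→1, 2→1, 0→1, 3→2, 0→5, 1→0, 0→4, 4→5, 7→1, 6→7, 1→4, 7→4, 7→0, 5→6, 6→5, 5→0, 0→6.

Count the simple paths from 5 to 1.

15

5→0→1
5→0→2→1
5→0→4→3→2→1
5→0→6→2→1
5→0→6→7→1
5→0→6→7→4→3→2→1
5→1
5→3→2→1
5→4→3→2→1
5→6→2→1
5→6→7→0→1
5→6→7→0→2→1
5→6→7→0→4→3→2→1
5→6→7→1
5→6→7→4→3→2→1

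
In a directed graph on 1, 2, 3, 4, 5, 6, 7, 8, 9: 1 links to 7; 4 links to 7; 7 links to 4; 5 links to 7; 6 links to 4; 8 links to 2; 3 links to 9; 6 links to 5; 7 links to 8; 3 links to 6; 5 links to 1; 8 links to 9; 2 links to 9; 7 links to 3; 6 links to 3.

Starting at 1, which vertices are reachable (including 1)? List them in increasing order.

Start at 1.
Its neighbours: 7.
Then their neighbours: 3, 4, 8.
Then next layer: 2, 6, 9.
Then next layer: 5.
Every vertex is now reached.

1, 2, 3, 4, 5, 6, 7, 8, 9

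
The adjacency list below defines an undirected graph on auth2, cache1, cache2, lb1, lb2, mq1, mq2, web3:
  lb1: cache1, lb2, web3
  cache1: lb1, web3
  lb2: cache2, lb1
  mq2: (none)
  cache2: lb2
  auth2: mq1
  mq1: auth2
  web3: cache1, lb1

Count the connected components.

From auth2: component {auth2, mq1}.
From cache1: component {cache1, cache2, lb1, lb2, web3}.
From mq2: component {mq2}.
That's 3 components.

3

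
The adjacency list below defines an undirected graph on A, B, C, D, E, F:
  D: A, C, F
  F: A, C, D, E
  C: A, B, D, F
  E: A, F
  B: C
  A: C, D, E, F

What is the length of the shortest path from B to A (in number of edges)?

2

Distance 0: B.
Distance 1: C.
Distance 2: A, D, F — contains A.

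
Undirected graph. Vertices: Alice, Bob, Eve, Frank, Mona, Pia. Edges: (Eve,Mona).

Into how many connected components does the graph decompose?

From Alice: component {Alice}.
From Bob: component {Bob}.
From Eve: component {Eve, Mona}.
From Frank: component {Frank}.
From Pia: component {Pia}.
That's 5 components.

5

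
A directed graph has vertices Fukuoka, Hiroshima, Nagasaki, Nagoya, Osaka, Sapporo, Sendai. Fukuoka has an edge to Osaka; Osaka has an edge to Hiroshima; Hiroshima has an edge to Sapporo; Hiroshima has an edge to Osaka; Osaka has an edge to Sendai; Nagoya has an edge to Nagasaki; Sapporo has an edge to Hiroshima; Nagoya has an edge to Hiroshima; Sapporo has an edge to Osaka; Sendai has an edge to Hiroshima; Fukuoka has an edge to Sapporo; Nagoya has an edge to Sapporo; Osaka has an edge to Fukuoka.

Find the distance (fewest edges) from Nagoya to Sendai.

3

Distance 0: Nagoya.
Distance 1: Hiroshima, Nagasaki, Sapporo.
Distance 2: Osaka.
Distance 3: Fukuoka, Sendai — contains Sendai.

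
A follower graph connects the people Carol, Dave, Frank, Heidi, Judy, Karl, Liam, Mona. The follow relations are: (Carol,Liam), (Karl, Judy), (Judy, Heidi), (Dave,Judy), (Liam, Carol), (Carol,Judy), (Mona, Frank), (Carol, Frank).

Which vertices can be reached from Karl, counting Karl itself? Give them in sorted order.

Heidi, Judy, Karl

Start at Karl.
Its neighbours: Judy.
Then their neighbours: Heidi.
Nothing further is reachable.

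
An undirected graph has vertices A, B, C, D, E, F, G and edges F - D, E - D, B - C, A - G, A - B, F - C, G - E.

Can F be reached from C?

Yes

Explore from C.
Distance 1: reach B, F.
Found F.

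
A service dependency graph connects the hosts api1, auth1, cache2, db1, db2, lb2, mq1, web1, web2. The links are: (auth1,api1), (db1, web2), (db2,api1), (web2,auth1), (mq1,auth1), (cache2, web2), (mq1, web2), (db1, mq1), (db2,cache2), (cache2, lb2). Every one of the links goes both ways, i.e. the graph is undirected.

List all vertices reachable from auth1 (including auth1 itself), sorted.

Start at auth1.
Its neighbours: api1, mq1, web2.
Then their neighbours: cache2, db1, db2.
Then next layer: lb2.
Nothing further is reachable.

api1, auth1, cache2, db1, db2, lb2, mq1, web2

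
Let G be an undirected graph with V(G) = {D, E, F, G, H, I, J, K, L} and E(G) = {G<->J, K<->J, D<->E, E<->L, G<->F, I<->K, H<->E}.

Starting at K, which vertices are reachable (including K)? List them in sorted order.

F, G, I, J, K

Start at K.
Its neighbours: I, J.
Then their neighbours: G.
Then next layer: F.
Nothing further is reachable.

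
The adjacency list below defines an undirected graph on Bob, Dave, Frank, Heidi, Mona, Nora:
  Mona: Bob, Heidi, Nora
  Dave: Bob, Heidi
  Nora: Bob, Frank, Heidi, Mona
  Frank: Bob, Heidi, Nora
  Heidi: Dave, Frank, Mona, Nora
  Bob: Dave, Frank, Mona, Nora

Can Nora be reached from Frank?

Yes

Explore from Frank.
Distance 1: reach Bob, Heidi, Nora.
Found Nora.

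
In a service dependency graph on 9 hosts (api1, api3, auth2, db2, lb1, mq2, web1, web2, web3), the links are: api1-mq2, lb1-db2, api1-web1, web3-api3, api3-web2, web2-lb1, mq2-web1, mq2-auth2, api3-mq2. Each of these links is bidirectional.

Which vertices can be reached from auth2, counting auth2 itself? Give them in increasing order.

Start at auth2.
Its neighbours: mq2.
Then their neighbours: api1, api3, web1.
Then next layer: web2, web3.
Then next layer: lb1.
Then next layer: db2.
Every vertex is now reached.

api1, api3, auth2, db2, lb1, mq2, web1, web2, web3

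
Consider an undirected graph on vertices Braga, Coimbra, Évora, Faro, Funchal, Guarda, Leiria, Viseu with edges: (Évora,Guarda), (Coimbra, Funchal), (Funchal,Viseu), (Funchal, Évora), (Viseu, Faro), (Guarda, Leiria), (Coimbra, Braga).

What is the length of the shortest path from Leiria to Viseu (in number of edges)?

Distance 0: Leiria.
Distance 1: Guarda.
Distance 2: Évora.
Distance 3: Funchal.
Distance 4: Coimbra, Viseu — contains Viseu.

4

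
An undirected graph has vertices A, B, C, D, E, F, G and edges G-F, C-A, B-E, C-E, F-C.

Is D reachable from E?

Explore from E.
Distance 1: reach B, C.
Distance 2: reach A, F.
Distance 3: reach G.
The search is exhausted without reaching D; it lies in a different component.

No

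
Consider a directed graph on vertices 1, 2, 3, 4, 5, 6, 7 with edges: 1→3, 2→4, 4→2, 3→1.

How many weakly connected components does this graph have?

From 1: component {1, 3}.
From 2: component {2, 4}.
From 5: component {5}.
From 6: component {6}.
From 7: component {7}.
That's 5 components.

5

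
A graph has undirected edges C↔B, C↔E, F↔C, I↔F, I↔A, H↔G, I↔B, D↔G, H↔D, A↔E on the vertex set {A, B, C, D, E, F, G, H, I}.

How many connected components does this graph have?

2

From A: component {A, B, C, E, F, I}.
From D: component {D, G, H}.
That's 2 components.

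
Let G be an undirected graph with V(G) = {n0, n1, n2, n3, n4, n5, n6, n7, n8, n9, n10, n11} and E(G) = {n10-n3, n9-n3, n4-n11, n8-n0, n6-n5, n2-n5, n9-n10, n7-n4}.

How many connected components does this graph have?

From n0: component {n0, n8}.
From n1: component {n1}.
From n2: component {n2, n5, n6}.
From n3: component {n3, n9, n10}.
From n4: component {n4, n7, n11}.
That's 5 components.

5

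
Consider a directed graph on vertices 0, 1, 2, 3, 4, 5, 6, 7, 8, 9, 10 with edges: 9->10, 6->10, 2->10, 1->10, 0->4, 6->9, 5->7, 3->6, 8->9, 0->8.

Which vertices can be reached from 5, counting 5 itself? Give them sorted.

5, 7

Start at 5.
Its neighbours: 7.
Nothing further is reachable.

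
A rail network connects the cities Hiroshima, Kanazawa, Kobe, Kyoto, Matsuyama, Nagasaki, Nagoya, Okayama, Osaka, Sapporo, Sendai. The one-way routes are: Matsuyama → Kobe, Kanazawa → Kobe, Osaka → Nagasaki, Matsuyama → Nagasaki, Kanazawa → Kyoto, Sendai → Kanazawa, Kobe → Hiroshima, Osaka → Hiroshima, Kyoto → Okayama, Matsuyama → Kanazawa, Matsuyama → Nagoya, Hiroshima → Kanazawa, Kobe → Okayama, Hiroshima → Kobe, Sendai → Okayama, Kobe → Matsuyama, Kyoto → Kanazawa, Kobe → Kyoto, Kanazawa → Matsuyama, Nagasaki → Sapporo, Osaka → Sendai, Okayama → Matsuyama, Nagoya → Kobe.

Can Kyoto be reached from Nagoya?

Explore from Nagoya.
Distance 1: reach Kobe.
Distance 2: reach Hiroshima, Kyoto, Matsuyama, Okayama.
Found Kyoto.

Yes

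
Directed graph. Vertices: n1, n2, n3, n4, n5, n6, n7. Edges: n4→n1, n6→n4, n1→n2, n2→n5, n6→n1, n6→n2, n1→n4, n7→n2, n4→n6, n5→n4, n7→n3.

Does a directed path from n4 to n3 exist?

No

Explore from n4.
Distance 1: reach n1, n6.
Distance 2: reach n2.
Distance 3: reach n5.
The search from n4 is exhausted; no directed path reaches n3.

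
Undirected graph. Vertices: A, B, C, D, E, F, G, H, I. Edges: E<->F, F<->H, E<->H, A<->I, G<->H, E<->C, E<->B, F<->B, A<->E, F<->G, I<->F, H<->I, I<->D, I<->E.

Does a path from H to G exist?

Yes

Explore from H.
Distance 1: reach E, F, G, I.
Found G.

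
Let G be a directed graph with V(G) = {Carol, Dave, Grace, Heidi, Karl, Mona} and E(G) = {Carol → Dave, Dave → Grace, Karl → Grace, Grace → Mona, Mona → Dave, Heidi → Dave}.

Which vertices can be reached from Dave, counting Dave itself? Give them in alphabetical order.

Start at Dave.
Its neighbours: Grace.
Then their neighbours: Mona.
Nothing further is reachable.

Dave, Grace, Mona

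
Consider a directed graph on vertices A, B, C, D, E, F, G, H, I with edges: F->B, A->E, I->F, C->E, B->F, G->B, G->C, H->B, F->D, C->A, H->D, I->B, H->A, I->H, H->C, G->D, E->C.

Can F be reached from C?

No

Explore from C.
Distance 1: reach A, E.
The search from C is exhausted; no directed path reaches F.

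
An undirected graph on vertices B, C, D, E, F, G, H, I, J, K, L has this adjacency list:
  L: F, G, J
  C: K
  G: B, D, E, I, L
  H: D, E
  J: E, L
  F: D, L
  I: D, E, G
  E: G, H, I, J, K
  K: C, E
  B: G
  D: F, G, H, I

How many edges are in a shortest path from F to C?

5

Distance 0: F.
Distance 1: D, L.
Distance 2: G, H, I, J.
Distance 3: B, E.
Distance 4: K.
Distance 5: C — contains C.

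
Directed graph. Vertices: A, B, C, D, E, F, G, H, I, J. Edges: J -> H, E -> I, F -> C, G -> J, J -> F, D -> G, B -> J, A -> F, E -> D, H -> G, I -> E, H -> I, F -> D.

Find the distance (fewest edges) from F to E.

6

Distance 0: F.
Distance 1: C, D.
Distance 2: G.
Distance 3: J.
Distance 4: H.
Distance 5: I.
Distance 6: E — contains E.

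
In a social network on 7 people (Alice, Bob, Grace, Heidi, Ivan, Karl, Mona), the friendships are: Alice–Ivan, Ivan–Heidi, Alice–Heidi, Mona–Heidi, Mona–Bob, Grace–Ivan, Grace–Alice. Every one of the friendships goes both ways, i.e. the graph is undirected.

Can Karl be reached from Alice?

No

Explore from Alice.
Distance 1: reach Grace, Heidi, Ivan.
Distance 2: reach Mona.
Distance 3: reach Bob.
The search is exhausted without reaching Karl; it lies in a different component.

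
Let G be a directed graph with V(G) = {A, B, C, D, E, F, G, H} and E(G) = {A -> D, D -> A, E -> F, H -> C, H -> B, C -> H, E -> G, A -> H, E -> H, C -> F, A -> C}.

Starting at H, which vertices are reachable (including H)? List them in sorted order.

B, C, F, H

Start at H.
Its neighbours: B, C.
Then their neighbours: F.
Nothing further is reachable.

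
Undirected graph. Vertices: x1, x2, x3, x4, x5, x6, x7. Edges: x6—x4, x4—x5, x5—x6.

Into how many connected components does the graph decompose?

5

From x1: component {x1}.
From x2: component {x2}.
From x3: component {x3}.
From x4: component {x4, x5, x6}.
From x7: component {x7}.
That's 5 components.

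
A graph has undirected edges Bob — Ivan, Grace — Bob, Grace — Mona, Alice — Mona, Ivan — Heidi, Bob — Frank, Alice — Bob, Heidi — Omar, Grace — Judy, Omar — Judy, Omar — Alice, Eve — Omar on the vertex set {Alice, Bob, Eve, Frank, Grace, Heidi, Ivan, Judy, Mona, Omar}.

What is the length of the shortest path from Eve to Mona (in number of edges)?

3

Distance 0: Eve.
Distance 1: Omar.
Distance 2: Alice, Heidi, Judy.
Distance 3: Bob, Grace, Ivan, Mona — contains Mona.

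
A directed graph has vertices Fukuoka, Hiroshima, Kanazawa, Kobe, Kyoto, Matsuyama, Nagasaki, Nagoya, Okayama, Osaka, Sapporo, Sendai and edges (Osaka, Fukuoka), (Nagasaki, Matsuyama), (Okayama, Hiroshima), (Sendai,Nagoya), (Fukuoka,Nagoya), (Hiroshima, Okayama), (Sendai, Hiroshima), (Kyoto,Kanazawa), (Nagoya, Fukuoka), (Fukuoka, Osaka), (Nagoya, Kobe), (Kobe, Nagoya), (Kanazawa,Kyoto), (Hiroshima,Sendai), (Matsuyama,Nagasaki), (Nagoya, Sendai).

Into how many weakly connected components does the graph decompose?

From Fukuoka: component {Fukuoka, Hiroshima, Kobe, Nagoya, Okayama, Osaka, Sendai}.
From Kanazawa: component {Kanazawa, Kyoto}.
From Matsuyama: component {Matsuyama, Nagasaki}.
From Sapporo: component {Sapporo}.
That's 4 components.

4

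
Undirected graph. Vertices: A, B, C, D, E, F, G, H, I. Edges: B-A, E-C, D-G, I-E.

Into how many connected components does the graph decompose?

5

From A: component {A, B}.
From C: component {C, E, I}.
From D: component {D, G}.
From F: component {F}.
From H: component {H}.
That's 5 components.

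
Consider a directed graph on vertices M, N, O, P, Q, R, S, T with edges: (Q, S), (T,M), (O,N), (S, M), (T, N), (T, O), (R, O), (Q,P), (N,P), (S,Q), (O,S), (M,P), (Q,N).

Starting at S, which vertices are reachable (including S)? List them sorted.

M, N, P, Q, S

Start at S.
Its neighbours: M, Q.
Then their neighbours: N, P.
Nothing further is reachable.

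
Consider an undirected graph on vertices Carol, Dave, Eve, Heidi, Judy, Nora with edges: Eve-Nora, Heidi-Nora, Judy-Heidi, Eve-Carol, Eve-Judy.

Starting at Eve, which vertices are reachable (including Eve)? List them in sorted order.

Carol, Eve, Heidi, Judy, Nora

Start at Eve.
Its neighbours: Carol, Judy, Nora.
Then their neighbours: Heidi.
Nothing further is reachable.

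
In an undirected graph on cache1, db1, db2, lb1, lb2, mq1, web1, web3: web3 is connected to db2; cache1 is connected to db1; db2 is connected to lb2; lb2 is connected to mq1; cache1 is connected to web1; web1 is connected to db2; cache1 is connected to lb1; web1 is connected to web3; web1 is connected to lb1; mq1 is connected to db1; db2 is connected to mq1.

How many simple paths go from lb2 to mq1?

6

lb2–db2–mq1
lb2–db2–web1–cache1–db1–mq1
lb2–db2–web1–lb1–cache1–db1–mq1
lb2–db2–web3–web1–cache1–db1–mq1
lb2–db2–web3–web1–lb1–cache1–db1–mq1
lb2–mq1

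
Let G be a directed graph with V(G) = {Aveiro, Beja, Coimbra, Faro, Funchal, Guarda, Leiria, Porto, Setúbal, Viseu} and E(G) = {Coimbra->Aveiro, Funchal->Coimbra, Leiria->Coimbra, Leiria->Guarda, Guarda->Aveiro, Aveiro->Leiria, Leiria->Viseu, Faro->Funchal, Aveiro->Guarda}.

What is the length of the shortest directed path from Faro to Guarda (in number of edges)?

Distance 0: Faro.
Distance 1: Funchal.
Distance 2: Coimbra.
Distance 3: Aveiro.
Distance 4: Guarda, Leiria — contains Guarda.

4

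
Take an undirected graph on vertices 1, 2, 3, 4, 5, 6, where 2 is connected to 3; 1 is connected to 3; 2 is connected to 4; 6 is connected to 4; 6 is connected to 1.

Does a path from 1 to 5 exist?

Explore from 1.
Distance 1: reach 3, 6.
Distance 2: reach 2, 4.
The search is exhausted without reaching 5; it lies in a different component.

No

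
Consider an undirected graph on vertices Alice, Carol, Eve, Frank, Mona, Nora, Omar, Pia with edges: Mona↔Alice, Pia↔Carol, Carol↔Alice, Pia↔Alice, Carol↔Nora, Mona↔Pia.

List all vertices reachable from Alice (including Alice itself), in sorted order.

Alice, Carol, Mona, Nora, Pia

Start at Alice.
Its neighbours: Carol, Mona, Pia.
Then their neighbours: Nora.
Nothing further is reachable.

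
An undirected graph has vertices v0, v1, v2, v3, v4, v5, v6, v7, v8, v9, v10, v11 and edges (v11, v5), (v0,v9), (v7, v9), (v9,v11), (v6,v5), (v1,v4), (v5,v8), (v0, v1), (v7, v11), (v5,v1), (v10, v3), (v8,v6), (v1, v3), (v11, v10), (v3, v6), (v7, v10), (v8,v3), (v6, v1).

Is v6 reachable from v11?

Explore from v11.
Distance 1: reach v5, v7, v9, v10.
Distance 2: reach v0, v1, v3, v6, v8.
Found v6.

Yes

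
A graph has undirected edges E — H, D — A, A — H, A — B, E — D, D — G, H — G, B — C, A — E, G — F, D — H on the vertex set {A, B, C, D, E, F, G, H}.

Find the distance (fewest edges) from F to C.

5

Distance 0: F.
Distance 1: G.
Distance 2: D, H.
Distance 3: A, E.
Distance 4: B.
Distance 5: C — contains C.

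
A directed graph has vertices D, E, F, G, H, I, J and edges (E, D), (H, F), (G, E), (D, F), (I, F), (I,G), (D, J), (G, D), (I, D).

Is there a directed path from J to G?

J has no outgoing edges, so nothing is reachable from it.

No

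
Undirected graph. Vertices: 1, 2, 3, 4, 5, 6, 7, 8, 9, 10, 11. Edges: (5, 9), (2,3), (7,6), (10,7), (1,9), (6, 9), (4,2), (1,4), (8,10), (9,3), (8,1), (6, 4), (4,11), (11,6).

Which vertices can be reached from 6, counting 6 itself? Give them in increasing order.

1, 2, 3, 4, 5, 6, 7, 8, 9, 10, 11

Start at 6.
Its neighbours: 4, 7, 9, 11.
Then their neighbours: 1, 2, 3, 5, 10.
Then next layer: 8.
Every vertex is now reached.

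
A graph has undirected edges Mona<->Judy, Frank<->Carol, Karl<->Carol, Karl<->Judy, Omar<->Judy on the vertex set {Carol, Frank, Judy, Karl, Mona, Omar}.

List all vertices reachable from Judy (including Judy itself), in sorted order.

Carol, Frank, Judy, Karl, Mona, Omar

Start at Judy.
Its neighbours: Karl, Mona, Omar.
Then their neighbours: Carol.
Then next layer: Frank.
Every vertex is now reached.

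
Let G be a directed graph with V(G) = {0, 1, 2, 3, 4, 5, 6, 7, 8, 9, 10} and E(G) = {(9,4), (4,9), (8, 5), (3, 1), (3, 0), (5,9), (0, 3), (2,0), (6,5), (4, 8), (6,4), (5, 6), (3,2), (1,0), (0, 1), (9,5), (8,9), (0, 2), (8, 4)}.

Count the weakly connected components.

From 0: component {0, 1, 2, 3}.
From 4: component {4, 5, 6, 8, 9}.
From 7: component {7}.
From 10: component {10}.
That's 4 components.

4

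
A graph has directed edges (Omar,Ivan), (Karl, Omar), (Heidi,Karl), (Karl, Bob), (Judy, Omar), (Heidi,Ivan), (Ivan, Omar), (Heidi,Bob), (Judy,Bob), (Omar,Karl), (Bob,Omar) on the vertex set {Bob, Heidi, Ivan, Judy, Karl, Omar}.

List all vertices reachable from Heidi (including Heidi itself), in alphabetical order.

Bob, Heidi, Ivan, Karl, Omar

Start at Heidi.
Its neighbours: Bob, Ivan, Karl.
Then their neighbours: Omar.
Nothing further is reachable.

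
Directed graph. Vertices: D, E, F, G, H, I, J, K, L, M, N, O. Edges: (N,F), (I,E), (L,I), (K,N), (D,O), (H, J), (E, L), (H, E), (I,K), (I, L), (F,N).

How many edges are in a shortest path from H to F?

6

Distance 0: H.
Distance 1: E, J.
Distance 2: L.
Distance 3: I.
Distance 4: K.
Distance 5: N.
Distance 6: F — contains F.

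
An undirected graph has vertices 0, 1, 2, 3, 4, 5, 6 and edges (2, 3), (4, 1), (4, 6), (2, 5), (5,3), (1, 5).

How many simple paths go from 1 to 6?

1–4–6

1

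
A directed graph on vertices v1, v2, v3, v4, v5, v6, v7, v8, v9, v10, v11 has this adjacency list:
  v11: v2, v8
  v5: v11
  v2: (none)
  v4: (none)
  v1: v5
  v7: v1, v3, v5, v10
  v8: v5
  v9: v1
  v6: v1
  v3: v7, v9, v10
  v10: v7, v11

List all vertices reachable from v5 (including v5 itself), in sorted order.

v2, v5, v8, v11

Start at v5.
Its neighbours: v11.
Then their neighbours: v2, v8.
Nothing further is reachable.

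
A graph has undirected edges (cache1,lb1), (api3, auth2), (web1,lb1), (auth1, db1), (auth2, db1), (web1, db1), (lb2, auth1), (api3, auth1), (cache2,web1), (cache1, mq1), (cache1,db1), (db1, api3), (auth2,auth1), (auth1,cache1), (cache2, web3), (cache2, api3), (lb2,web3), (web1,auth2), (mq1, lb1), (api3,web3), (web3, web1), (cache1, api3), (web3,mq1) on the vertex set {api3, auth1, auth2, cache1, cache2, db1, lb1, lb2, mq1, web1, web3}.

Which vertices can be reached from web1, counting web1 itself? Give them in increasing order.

api3, auth1, auth2, cache1, cache2, db1, lb1, lb2, mq1, web1, web3

Start at web1.
Its neighbours: auth2, cache2, db1, lb1, web3.
Then their neighbours: api3, auth1, cache1, lb2, mq1.
Every vertex is now reached.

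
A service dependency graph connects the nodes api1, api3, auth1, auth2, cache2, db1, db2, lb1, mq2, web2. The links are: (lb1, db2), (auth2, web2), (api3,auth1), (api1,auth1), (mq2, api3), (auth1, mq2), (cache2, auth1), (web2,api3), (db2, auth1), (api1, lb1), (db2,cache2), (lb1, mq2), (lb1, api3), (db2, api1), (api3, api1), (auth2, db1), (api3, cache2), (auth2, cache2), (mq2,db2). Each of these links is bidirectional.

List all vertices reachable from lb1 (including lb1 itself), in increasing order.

api1, api3, auth1, auth2, cache2, db1, db2, lb1, mq2, web2

Start at lb1.
Its neighbours: api1, api3, db2, mq2.
Then their neighbours: auth1, cache2, web2.
Then next layer: auth2.
Then next layer: db1.
Every vertex is now reached.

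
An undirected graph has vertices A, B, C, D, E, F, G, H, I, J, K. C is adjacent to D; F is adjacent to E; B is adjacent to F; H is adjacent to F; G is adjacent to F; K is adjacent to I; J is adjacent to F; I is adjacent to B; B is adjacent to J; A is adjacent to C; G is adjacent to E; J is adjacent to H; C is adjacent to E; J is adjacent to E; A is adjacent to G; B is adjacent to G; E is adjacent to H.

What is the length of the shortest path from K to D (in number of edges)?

6

Distance 0: K.
Distance 1: I.
Distance 2: B.
Distance 3: F, G, J.
Distance 4: A, E, H.
Distance 5: C.
Distance 6: D — contains D.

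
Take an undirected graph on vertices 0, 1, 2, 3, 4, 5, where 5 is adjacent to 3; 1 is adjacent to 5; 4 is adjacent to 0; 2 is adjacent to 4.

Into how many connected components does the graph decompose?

2

From 0: component {0, 2, 4}.
From 1: component {1, 3, 5}.
That's 2 components.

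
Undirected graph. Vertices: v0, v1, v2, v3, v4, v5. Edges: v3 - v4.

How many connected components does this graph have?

5

From v0: component {v0}.
From v1: component {v1}.
From v2: component {v2}.
From v3: component {v3, v4}.
From v5: component {v5}.
That's 5 components.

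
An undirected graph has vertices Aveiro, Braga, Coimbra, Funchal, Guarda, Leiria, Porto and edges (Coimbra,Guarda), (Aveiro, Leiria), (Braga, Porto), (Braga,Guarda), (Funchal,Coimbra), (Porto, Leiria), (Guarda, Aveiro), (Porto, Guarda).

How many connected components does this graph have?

1

From Aveiro: component {Aveiro, Braga, Coimbra, Funchal, Guarda, Leiria, Porto}.
That's 1 component.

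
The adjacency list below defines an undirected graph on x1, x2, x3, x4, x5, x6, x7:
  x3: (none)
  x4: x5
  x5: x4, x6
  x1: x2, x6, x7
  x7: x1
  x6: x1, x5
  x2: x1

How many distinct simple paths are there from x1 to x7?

1

x1–x7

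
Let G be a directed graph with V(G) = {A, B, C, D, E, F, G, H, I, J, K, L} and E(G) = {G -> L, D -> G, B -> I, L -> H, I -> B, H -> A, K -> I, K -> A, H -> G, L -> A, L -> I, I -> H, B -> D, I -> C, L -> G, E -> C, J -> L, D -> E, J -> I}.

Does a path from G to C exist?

Explore from G.
Distance 1: reach L.
Distance 2: reach A, H, I.
Distance 3: reach B, C.
Found C.

Yes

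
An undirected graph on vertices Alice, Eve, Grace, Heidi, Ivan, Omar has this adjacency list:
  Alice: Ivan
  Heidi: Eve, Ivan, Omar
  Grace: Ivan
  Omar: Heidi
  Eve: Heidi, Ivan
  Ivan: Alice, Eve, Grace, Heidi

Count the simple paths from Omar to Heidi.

Omar–Heidi

1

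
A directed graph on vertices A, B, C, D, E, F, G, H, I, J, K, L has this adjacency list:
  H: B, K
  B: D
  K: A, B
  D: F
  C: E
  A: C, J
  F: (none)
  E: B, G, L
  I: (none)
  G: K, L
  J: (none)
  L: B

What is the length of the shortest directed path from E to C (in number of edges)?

4

Distance 0: E.
Distance 1: B, G, L.
Distance 2: D, K.
Distance 3: A, F.
Distance 4: C, J — contains C.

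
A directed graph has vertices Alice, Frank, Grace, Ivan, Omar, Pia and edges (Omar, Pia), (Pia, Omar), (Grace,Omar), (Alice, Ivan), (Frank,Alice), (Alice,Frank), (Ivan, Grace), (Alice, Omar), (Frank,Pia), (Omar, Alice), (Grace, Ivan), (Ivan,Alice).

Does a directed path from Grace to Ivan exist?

Explore from Grace.
Distance 1: reach Ivan, Omar.
Found Ivan.

Yes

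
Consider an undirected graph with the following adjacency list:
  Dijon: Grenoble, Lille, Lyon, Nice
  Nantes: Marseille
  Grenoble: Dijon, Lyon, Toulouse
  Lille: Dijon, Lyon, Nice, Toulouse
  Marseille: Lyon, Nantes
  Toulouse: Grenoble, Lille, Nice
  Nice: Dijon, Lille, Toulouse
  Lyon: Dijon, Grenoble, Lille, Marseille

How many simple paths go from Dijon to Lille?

10

Dijon–Grenoble–Lyon–Lille
Dijon–Grenoble–Toulouse–Lille
Dijon–Grenoble–Toulouse–Nice–Lille
Dijon–Lille
Dijon–Lyon–Grenoble–Toulouse–Lille
Dijon–Lyon–Grenoble–Toulouse–Nice–Lille
Dijon–Lyon–Lille
Dijon–Nice–Lille
Dijon–Nice–Toulouse–Grenoble–Lyon–Lille
Dijon–Nice–Toulouse–Lille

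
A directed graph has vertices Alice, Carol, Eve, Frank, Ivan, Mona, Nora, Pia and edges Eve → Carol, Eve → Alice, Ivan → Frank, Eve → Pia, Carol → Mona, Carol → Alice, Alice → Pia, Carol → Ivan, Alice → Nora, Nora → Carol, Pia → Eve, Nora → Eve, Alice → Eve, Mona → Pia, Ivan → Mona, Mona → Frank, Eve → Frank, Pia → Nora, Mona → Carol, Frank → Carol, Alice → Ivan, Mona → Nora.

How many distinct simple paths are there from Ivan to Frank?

12

Ivan→Frank
Ivan→Mona→Carol→Alice→Eve→Frank
Ivan→Mona→Carol→Alice→Nora→Eve→Frank
Ivan→Mona→Carol→Alice→Pia→Eve→Frank
Ivan→Mona→Carol→Alice→Pia→Nora→Eve→Frank
Ivan→Mona→Frank
Ivan→Mona→Nora→Carol→Alice→Eve→Frank
Ivan→Mona→Nora→Carol→Alice→Pia→Eve→Frank
Ivan→Mona→Nora→Eve→Frank
Ivan→Mona→Pia→Eve→Frank
Ivan→Mona→Pia→Nora→Carol→Alice→Eve→Frank
Ivan→Mona→Pia→Nora→Eve→Frank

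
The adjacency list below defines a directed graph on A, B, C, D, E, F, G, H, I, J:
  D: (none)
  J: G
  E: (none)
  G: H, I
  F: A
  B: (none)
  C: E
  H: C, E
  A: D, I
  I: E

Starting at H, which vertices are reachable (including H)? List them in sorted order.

C, E, H

Start at H.
Its neighbours: C, E.
Nothing further is reachable.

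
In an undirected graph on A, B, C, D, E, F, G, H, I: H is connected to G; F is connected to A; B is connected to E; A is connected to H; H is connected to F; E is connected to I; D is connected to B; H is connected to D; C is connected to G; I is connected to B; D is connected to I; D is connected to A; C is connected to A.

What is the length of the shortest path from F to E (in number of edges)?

Distance 0: F.
Distance 1: A, H.
Distance 2: C, D, G.
Distance 3: B, I.
Distance 4: E — contains E.

4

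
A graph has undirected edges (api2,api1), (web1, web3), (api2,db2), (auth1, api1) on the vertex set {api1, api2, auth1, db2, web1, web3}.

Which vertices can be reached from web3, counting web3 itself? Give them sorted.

web1, web3

Start at web3.
Its neighbours: web1.
Nothing further is reachable.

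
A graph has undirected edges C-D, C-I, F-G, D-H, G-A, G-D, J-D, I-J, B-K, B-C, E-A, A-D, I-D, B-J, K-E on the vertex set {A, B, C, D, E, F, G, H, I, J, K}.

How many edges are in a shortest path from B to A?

3

Distance 0: B.
Distance 1: C, J, K.
Distance 2: D, E, I.
Distance 3: A, G, H — contains A.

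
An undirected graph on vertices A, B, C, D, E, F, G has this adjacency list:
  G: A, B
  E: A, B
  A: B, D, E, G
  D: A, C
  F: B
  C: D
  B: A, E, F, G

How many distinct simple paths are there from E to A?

3

E–A
E–B–A
E–B–G–A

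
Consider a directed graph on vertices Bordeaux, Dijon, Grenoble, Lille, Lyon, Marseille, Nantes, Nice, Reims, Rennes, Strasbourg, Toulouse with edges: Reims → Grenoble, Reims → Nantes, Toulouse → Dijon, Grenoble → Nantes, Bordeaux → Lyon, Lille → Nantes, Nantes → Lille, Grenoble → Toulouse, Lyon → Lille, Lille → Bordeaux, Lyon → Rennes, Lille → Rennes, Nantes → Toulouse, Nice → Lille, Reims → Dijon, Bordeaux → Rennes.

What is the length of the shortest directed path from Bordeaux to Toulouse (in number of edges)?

Distance 0: Bordeaux.
Distance 1: Lyon, Rennes.
Distance 2: Lille.
Distance 3: Nantes.
Distance 4: Toulouse — contains Toulouse.

4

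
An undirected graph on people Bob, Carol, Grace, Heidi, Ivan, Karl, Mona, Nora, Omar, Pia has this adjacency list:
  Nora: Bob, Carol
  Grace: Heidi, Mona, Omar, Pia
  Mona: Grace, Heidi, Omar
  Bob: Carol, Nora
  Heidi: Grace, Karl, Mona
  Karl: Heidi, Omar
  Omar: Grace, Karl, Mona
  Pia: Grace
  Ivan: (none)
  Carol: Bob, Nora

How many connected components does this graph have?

3

From Bob: component {Bob, Carol, Nora}.
From Grace: component {Grace, Heidi, Karl, Mona, Omar, Pia}.
From Ivan: component {Ivan}.
That's 3 components.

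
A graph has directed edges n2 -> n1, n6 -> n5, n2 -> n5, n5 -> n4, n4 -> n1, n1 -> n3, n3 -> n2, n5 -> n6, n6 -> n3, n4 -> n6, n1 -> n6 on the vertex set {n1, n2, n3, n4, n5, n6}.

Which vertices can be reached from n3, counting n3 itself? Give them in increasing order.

n1, n2, n3, n4, n5, n6

Start at n3.
Its neighbours: n2.
Then their neighbours: n1, n5.
Then next layer: n4, n6.
Every vertex is now reached.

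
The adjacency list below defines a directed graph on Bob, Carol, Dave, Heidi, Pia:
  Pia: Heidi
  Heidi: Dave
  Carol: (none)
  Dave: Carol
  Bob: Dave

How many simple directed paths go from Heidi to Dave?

1

Heidi→Dave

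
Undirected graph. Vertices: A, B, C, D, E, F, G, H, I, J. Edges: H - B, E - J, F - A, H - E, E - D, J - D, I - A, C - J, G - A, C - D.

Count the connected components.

From A: component {A, F, G, I}.
From B: component {B, C, D, E, H, J}.
That's 2 components.

2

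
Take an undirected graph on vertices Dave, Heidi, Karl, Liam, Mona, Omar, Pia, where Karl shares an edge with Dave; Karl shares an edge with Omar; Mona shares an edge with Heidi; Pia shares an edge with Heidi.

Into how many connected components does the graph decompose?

3

From Dave: component {Dave, Karl, Omar}.
From Heidi: component {Heidi, Mona, Pia}.
From Liam: component {Liam}.
That's 3 components.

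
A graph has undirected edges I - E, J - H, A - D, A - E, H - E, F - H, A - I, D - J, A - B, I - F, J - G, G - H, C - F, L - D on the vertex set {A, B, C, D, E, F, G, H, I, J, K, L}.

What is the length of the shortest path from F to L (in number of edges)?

4

Distance 0: F.
Distance 1: C, H, I.
Distance 2: A, E, G, J.
Distance 3: B, D.
Distance 4: L — contains L.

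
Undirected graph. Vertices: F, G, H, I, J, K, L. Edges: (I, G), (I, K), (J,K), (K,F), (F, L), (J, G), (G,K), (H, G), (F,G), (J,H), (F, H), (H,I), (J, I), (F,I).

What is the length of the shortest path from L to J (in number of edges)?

3

Distance 0: L.
Distance 1: F.
Distance 2: G, H, I, K.
Distance 3: J — contains J.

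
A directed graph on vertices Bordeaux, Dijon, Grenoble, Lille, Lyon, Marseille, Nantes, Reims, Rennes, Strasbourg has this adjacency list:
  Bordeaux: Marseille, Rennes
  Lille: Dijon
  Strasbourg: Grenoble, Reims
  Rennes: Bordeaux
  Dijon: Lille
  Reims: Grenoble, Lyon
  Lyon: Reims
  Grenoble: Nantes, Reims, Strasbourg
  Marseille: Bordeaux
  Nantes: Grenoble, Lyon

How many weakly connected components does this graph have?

3

From Bordeaux: component {Bordeaux, Marseille, Rennes}.
From Dijon: component {Dijon, Lille}.
From Grenoble: component {Grenoble, Lyon, Nantes, Reims, Strasbourg}.
That's 3 components.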